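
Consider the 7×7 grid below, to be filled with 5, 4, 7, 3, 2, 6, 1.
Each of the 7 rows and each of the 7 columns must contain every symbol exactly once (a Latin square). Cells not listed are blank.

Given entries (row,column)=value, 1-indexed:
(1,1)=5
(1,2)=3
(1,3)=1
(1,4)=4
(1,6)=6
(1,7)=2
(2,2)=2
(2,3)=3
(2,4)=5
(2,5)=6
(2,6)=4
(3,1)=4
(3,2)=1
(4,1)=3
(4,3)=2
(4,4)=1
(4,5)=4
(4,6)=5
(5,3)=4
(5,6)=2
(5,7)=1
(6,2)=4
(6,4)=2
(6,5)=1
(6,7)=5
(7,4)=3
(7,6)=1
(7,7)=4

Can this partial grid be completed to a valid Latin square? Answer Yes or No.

No row or column among the givens repeats a symbol, and propagating forced cells runs into no contradiction.
One valid completion exists (for instance, 5 3 1 4 7 6 2 / 1 2 3 5 6 4 7 / 4 1 5 6 2 7 3 / 3 7 2 1 4 5 6 / 6 5 4 7 3 2 1 / 7 4 6 2 1 3 5 / 2 6 7 3 5 1 4).

Yes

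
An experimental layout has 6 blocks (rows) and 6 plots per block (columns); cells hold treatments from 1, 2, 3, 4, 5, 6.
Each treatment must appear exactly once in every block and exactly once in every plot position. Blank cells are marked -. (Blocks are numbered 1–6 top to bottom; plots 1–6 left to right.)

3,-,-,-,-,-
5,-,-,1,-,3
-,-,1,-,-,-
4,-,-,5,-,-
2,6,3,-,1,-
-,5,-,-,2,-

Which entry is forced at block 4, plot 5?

Block 3, plot 1: block 3 has {1} and plot 1 has {2, 3, 4, 5}, leaving only 6.
Block 5, plot 4: block 5 has {1, 2, 3, 6} and plot 4 has {1, 5}, leaving only 4.
Block 5, plot 6: block 5 has {1, 2, 3, 4, 6} and plot 6 has {3}, leaving only 5.
Block 6, plot 1: block 6 has {2, 5} and plot 1 has {2, 3, 4, 5, 6}, leaving only 1.
Block 4, plot 5 is narrowed to {3, 6}.
If it were 6, then block 3, plot 6 would be left with no valid symbol.
So block 4, plot 5 must be 3.

3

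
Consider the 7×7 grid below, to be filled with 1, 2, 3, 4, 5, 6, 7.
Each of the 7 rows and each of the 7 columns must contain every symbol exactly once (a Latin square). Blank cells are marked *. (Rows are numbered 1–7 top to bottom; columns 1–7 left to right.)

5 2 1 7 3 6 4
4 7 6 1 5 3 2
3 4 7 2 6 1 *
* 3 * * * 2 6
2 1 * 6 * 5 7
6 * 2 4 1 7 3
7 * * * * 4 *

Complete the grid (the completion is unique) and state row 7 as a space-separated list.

Row 7, column 5: row 7 has {4, 7} and column 5 has {1, 3, 5, 6}, leaving only 2.
Row 3, column 7: row 3 has {1, 2, 3, 4, 6, 7} and column 7 has {2, 3, 4, 6, 7}, leaving only 5.
Row 7, column 7: row 7 has {2, 4, 7} and column 7 has {2, 3, 4, 5, 6, 7}, leaving only 1.
Row 4, column 1: row 4 has {2, 3, 6} and column 1 has {2, 3, 4, 5, 6, 7}, leaving only 1.
Row 4, column 4: row 4 has {1, 2, 3, 6} and column 4 has {1, 2, 4, 6, 7}, leaving only 5.
Row 7, column 4: row 7 has {1, 2, 4, 7} and column 4 has {1, 2, 4, 5, 6, 7}, leaving only 3.
Row 7, column 3: row 7 has {1, 2, 3, 4, 7} and column 3 has {1, 2, 6, 7}, leaving only 5.
Row 7, column 2: row 7 has {1, 2, 3, 4, 5, 7} and column 2 has {1, 2, 3, 4, 7}, leaving only 6.
So row 7 reads: 7 6 5 3 2 4 1.

7 6 5 3 2 4 1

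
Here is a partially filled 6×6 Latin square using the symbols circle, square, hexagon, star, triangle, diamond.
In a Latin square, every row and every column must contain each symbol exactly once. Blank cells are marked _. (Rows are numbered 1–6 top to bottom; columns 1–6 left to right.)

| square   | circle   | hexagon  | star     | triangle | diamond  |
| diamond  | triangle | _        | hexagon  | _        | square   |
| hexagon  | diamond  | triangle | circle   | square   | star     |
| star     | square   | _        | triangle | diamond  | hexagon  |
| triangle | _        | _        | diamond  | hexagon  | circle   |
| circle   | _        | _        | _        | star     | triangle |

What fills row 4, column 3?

Row 4 already has {square, hexagon, star, triangle, diamond} and column 3 already has {hexagon, triangle}, so row 4, column 3 must be circle.

circle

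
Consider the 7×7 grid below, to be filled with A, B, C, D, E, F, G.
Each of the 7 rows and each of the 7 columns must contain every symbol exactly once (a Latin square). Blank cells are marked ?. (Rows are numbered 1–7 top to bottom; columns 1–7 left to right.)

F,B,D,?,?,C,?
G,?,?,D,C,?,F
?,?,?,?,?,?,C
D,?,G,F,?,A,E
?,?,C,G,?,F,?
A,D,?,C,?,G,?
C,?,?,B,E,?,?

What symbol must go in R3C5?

D

Row 4, column 2: row 4 has {A, D, E, F, G} and column 2 has {B, D}, leaving only C.
Row 4, column 5: row 4 has {A, C, D, E, F, G} and column 5 has {C, E}, leaving only B.
Row 6, column 5: row 6 has {A, C, D, G} and column 5 has {B, C, E}, leaving only F.
Row 6, column 7: row 6 has {A, C, D, F, G} and column 7 has {C, E, F}, leaving only B.
Row 6, column 3: row 6 has {A, B, C, D, F, G} and column 3 has {C, D, G}, leaving only E.
Row 7, column 6: row 7 has {B, C, E} and column 6 has {A, C, F, G}, leaving only D.
Row 3, column 5 is narrowed to {A, D, G}.
If it were A, then row 3, column 4 would be left with no valid symbol.
If it were G, then row 7, column 7 would be left with no valid symbol.
So row 3, column 5 must be D.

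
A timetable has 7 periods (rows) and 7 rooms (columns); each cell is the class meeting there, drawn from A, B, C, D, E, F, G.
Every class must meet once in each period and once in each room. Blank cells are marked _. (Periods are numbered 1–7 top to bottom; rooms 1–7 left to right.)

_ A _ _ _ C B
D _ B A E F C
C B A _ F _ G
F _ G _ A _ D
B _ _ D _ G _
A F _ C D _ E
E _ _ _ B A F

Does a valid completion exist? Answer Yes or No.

Period 6, room 3: period 6 together with room 3 already contain {A, B, C, D, E, F, G} — every symbol — so nothing can go there. The grid has no valid completion.

No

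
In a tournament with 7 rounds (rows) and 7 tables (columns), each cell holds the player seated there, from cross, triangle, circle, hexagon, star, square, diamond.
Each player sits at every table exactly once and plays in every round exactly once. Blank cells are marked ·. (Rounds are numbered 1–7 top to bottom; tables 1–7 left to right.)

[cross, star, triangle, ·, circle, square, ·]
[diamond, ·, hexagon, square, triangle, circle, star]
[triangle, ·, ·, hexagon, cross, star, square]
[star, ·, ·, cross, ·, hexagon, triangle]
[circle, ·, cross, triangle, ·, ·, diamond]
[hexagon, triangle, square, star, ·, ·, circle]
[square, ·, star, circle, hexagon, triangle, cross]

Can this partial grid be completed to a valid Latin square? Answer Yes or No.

Round 5, table 6: round 5 together with table 6 already contain {cross, triangle, circle, hexagon, star, square, diamond} — every symbol — so nothing can go there. The grid has no valid completion.

No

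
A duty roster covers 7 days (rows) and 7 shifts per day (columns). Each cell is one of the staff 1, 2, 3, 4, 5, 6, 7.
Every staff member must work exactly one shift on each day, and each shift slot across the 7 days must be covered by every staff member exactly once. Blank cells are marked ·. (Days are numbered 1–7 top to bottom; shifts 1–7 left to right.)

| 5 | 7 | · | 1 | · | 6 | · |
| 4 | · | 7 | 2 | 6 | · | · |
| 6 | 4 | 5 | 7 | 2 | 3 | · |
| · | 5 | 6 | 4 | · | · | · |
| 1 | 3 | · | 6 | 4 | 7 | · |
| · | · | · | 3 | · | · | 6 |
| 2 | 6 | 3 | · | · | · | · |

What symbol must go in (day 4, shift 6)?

2

Day 1, shift 5: day 1 has {1, 5, 6, 7} and shift 5 has {2, 4, 6}, leaving only 3.
Day 2, shift 2: day 2 has {2, 4, 6, 7} and shift 2 has {3, 4, 5, 6, 7}, leaving only 1.
Day 2, shift 6: day 2 has {1, 2, 4, 6, 7} and shift 6 has {3, 6, 7}, leaving only 5.
Day 2, shift 7: day 2 has {1, 2, 4, 5, 6, 7} and shift 7 has {6}, leaving only 3.
Day 3, shift 7: day 3 has {2, 3, 4, 5, 6, 7} and shift 7 has {3, 6}, leaving only 1.
Day 5, shift 3: day 5 has {1, 3, 4, 6, 7} and shift 3 has {3, 5, 6, 7}, leaving only 2.
Day 1, shift 3: day 1 has {1, 3, 5, 6, 7} and shift 3 has {2, 3, 5, 6, 7}, leaving only 4.
Day 1, shift 7: day 1 has {1, 3, 4, 5, 6, 7} and shift 7 has {1, 3, 6}, leaving only 2.
Day 4, shift 7: day 4 has {4, 5, 6} and shift 7 has {1, 2, 3, 6}, leaving only 7.
Day 4, shift 1: day 4 has {4, 5, 6, 7} and shift 1 has {1, 2, 4, 5, 6}, leaving only 3.
Day 4, shift 5: day 4 has {3, 4, 5, 6, 7} and shift 5 has {2, 3, 4, 6}, leaving only 1.
Day 4 already has {1, 3, 4, 5, 6, 7} and shift 6 already has {3, 5, 6, 7}, so day 4, shift 6 must be 2.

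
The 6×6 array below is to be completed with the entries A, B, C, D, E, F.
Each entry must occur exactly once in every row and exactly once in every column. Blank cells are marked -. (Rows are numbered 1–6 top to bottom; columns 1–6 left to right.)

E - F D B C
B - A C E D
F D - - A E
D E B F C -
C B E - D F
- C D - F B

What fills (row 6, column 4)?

E

Row 1, column 2: row 1 has {B, C, D, E, F} and column 2 has {B, C, D, E}, leaving only A.
Row 2, column 2: row 2 has {A, B, C, D, E} and column 2 has {A, B, C, D, E}, leaving only F.
Row 3, column 3: row 3 has {A, D, E, F} and column 3 has {A, B, D, E, F}, leaving only C.
Row 3, column 4: row 3 has {A, C, D, E, F} and column 4 has {C, D, F}, leaving only B.
Row 4, column 6: row 4 has {B, C, D, E, F} and column 6 has {B, C, D, E, F}, leaving only A.
Row 5, column 4: row 5 has {B, C, D, E, F} and column 4 has {B, C, D, F}, leaving only A.
Row 6 already has {B, C, D, F} and column 4 already has {A, B, C, D, F}, so row 6, column 4 must be E.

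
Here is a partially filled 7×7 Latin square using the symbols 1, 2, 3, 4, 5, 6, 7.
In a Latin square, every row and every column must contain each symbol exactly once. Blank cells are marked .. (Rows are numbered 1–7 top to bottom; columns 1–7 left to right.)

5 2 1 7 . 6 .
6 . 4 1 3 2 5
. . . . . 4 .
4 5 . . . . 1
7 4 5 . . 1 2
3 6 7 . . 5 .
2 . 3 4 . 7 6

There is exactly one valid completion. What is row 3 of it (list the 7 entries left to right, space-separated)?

Row 3, column 1: row 3 has {4} and column 1 has {2, 3, 4, 5, 6, 7}, leaving only 1.
Row 1, column 5: row 1 has {1, 2, 5, 6, 7} and column 5 has {3}, leaving only 4.
Row 1, column 7: row 1 has {1, 2, 4, 5, 6, 7} and column 7 has {1, 2, 5, 6}, leaving only 3.
Row 3, column 7: row 3 has {1, 4} and column 7 has {1, 2, 3, 5, 6}, leaving only 7.
Row 3, column 2: row 3 has {1, 4, 7} and column 2 has {2, 4, 5, 6}, leaving only 3.
Row 2, column 2: row 2 has {1, 2, 3, 4, 5, 6} and column 2 has {2, 3, 4, 5, 6}, leaving only 7.
Row 4, column 6: row 4 has {1, 4, 5} and column 6 has {1, 2, 4, 5, 6, 7}, leaving only 3.
Row 5, column 5: row 5 has {1, 2, 4, 5, 7} and column 5 has {3, 4}, leaving only 6.
Row 5, column 4: row 5 has {1, 2, 4, 5, 6, 7} and column 4 has {1, 4, 7}, leaving only 3.
Row 6, column 4: row 6 has {3, 5, 6, 7} and column 4 has {1, 3, 4, 7}, leaving only 2.
Row 4, column 4: row 4 has {1, 3, 4, 5} and column 4 has {1, 2, 3, 4, 7}, leaving only 6.
Row 3, column 4: row 3 has {1, 3, 4, 7} and column 4 has {1, 2, 3, 4, 6, 7}, leaving only 5.
Row 3, column 5: row 3 has {1, 3, 4, 5, 7} and column 5 has {3, 4, 6}, leaving only 2.
Row 3, column 3: row 3 has {1, 2, 3, 4, 5, 7} and column 3 has {1, 3, 4, 5, 7}, leaving only 6.
So row 3 reads: 1 3 6 5 2 4 7.

1 3 6 5 2 4 7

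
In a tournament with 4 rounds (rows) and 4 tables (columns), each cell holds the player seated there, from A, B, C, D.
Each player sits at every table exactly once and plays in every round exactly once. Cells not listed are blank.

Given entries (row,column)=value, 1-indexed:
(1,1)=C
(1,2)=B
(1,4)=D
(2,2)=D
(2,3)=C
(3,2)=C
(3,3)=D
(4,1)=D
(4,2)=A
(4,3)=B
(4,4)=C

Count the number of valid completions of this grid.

Round 1, table 3: eliminating its round and table leaves {A}.
Round 2, table 1: eliminating its round and table leaves {A, B}.
Round 2, table 4: eliminating its round and table leaves {A, B}.
Round 3, table 1: eliminating its round and table leaves {A, B}.
Round 3, table 4: eliminating its round and table leaves {A, B}.
Enumerating the assignments across these blanks that avoid any round or table repeat gives 2 completions.

2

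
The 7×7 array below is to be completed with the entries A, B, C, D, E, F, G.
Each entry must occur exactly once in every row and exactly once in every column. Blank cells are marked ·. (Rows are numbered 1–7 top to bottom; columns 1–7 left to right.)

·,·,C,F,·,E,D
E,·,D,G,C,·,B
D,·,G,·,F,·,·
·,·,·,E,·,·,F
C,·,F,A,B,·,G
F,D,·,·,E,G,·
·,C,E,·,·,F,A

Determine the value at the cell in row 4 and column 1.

Row 2, column 6: row 2 has {B, C, D, E, G} and column 6 has {E, F, G}, leaving only A.
Row 2, column 2: row 2 has {A, B, C, D, E, G} and column 2 has {C, D}, leaving only F.
Row 5, column 2: row 5 has {A, B, C, F, G} and column 2 has {C, D, F}, leaving only E.
Row 5, column 6: row 5 has {A, B, C, E, F, G} and column 6 has {A, E, F, G}, leaving only D.
Row 6, column 7: row 6 has {D, E, F, G} and column 7 has {A, B, D, F, G}, leaving only C.
Row 3, column 7: row 3 has {D, F, G} and column 7 has {A, B, C, D, F, G}, leaving only E.
Row 6, column 4: row 6 has {C, D, E, F, G} and column 4 has {A, E, F, G}, leaving only B.
Row 3, column 4: row 3 has {D, E, F, G} and column 4 has {A, B, E, F, G}, leaving only C.
Row 3, column 6: row 3 has {C, D, E, F, G} and column 6 has {A, D, E, F, G}, leaving only B.
Row 3, column 2: row 3 has {B, C, D, E, F, G} and column 2 has {C, D, E, F}, leaving only A.
Row 4, column 6: row 4 has {E, F} and column 6 has {A, B, D, E, F, G}, leaving only C.
Row 6, column 3: row 6 has {B, C, D, E, F, G} and column 3 has {C, D, E, F, G}, leaving only A.
Row 4, column 3: row 4 has {C, E, F} and column 3 has {A, C, D, E, F, G}, leaving only B.
Row 4, column 2: row 4 has {B, C, E, F} and column 2 has {A, C, D, E, F}, leaving only G.
Row 4 already has {B, C, E, F, G} and column 1 already has {C, D, E, F}, so row 4, column 1 must be A.

A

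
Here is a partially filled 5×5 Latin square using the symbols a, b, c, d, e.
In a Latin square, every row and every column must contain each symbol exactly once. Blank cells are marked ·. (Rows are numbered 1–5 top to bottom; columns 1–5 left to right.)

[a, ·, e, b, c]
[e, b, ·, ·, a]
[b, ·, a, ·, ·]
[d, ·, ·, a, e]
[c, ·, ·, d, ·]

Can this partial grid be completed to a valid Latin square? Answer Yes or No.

Row 1, column 2: row 1 has {a, b, c, e} and column 2 has {b}, so it must be d.
Row 2, column 4: row 2 has {a, b, e} and column 4 has {a, b, d}, so it must be c.
Row 2, column 3: row 2 has {a, b, c, e} and column 3 has {a, e}, so it must be d.
Row 3, column 4: row 3 has {a, b} and column 4 has {a, b, c, d}, so it must be e.
Row 3, column 2: row 3 has {a, b, e} and column 2 has {b, d}, so it must be c.
Now row 4, column 2: row 4 together with column 2 already contain {a, b, c, d, e} — every symbol — so nothing can go there. The grid has no valid completion.

No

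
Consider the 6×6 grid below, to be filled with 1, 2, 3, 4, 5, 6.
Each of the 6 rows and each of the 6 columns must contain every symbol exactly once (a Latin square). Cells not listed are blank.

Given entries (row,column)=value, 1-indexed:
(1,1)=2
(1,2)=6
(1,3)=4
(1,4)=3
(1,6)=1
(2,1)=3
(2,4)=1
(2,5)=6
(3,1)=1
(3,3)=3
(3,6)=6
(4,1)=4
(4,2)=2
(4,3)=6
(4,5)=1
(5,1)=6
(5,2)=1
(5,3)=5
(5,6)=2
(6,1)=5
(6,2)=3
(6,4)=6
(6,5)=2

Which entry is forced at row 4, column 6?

3

Row 1, column 5: row 1 has {1, 2, 3, 4, 6} and column 5 has {1, 2, 6}, leaving only 5.
Row 2, column 3: row 2 has {1, 3, 6} and column 3 has {3, 4, 5, 6}, leaving only 2.
Row 3, column 5: row 3 has {1, 3, 6} and column 5 has {1, 2, 5, 6}, leaving only 4.
Row 3, column 2: row 3 has {1, 3, 4, 6} and column 2 has {1, 2, 3, 6}, leaving only 5.
Row 2, column 2: row 2 has {1, 2, 3, 6} and column 2 has {1, 2, 3, 5, 6}, leaving only 4.
Row 2, column 6: row 2 has {1, 2, 3, 4, 6} and column 6 has {1, 2, 6}, leaving only 5.
Row 4 already has {1, 2, 4, 6} and column 6 already has {1, 2, 5, 6}, so row 4, column 6 must be 3.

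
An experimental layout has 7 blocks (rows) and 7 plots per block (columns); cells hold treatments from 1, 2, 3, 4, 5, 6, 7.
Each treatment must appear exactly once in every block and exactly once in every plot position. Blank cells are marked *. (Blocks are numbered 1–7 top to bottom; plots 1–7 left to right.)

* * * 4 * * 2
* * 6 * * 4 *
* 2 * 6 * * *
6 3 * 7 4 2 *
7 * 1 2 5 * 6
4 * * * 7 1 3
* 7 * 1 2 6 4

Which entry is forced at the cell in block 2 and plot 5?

1

Block 4, plot 3: block 4 has {2, 3, 4, 6, 7} and plot 3 has {1, 6}, leaving only 5.
Block 4, plot 7: block 4 has {2, 3, 4, 5, 6, 7} and plot 7 has {2, 3, 4, 6}, leaving only 1.
Block 5, plot 2: block 5 has {1, 2, 5, 6, 7} and plot 2 has {2, 3, 7}, leaving only 4.
Block 5, plot 6: block 5 has {1, 2, 4, 5, 6, 7} and plot 6 has {1, 2, 4, 6}, leaving only 3.
Block 6, plot 3: block 6 has {1, 3, 4, 7} and plot 3 has {1, 5, 6}, leaving only 2.
Block 6, plot 4: block 6 has {1, 2, 3, 4, 7} and plot 4 has {1, 2, 4, 6, 7}, leaving only 5.
Block 2, plot 4: block 2 has {4, 6} and plot 4 has {1, 2, 4, 5, 6, 7}, leaving only 3.
Block 2 already has {3, 4, 6} and plot 5 already has {2, 4, 5, 7}, so block 2, plot 5 must be 1.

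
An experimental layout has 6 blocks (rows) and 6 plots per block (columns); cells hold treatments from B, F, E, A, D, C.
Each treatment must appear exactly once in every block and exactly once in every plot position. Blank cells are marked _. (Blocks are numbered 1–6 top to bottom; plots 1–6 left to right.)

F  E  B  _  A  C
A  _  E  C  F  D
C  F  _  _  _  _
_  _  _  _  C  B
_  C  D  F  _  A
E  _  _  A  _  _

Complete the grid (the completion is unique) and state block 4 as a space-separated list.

Block 4, plot 1: block 4 has {B, C} and plot 1 has {F, E, A, C}, leaving only D.
Block 4, plot 2: block 4 has {B, D, C} and plot 2 has {F, E, C}, leaving only A.
Block 4, plot 3: block 4 has {B, A, D, C} and plot 3 has {B, E, D}, leaving only F.
Block 4, plot 4: block 4 has {B, F, A, D, C} and plot 4 has {F, A, C}, leaving only E.
So block 4 reads: D A F E C B.

D A F E C B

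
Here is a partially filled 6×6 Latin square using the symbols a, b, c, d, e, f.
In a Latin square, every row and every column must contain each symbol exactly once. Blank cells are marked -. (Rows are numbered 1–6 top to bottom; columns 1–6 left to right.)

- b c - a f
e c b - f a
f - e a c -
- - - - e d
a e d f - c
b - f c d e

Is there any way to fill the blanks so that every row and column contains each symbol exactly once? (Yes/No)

Yes

No row or column among the givens repeats a symbol, and propagating forced cells runs into no contradiction.
One valid completion exists (for instance, d b c e a f / e c b d f a / f d e a c b / c f a b e d / a e d f b c / b a f c d e).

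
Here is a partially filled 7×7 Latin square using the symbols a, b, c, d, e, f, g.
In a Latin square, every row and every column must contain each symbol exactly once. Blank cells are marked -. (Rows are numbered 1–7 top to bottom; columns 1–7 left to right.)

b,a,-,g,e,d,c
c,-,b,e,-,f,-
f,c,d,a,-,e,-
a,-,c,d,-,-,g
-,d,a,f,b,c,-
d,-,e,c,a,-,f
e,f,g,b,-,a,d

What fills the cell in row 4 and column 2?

e

Row 1, column 3: row 1 has {a, b, c, d, e, g} and column 3 has {a, b, c, d, e, g}, leaving only f.
Row 2, column 2: row 2 has {b, c, e, f} and column 2 has {a, c, d, f}, leaving only g.
Row 2, column 5: row 2 has {b, c, e, f, g} and column 5 has {a, b, e}, leaving only d.
Row 2, column 7: row 2 has {b, c, d, e, f, g} and column 7 has {c, d, f, g}, leaving only a.
Row 3, column 5: row 3 has {a, c, d, e, f} and column 5 has {a, b, d, e}, leaving only g.
Row 3, column 7: row 3 has {a, c, d, e, f, g} and column 7 has {a, c, d, f, g}, leaving only b.
Row 4, column 5: row 4 has {a, c, d, g} and column 5 has {a, b, d, e, g}, leaving only f.
Row 4, column 6: row 4 has {a, c, d, f, g} and column 6 has {a, c, d, e, f}, leaving only b.
Row 4 already has {a, b, c, d, f, g} and column 2 already has {a, c, d, f, g}, so row 4, column 2 must be e.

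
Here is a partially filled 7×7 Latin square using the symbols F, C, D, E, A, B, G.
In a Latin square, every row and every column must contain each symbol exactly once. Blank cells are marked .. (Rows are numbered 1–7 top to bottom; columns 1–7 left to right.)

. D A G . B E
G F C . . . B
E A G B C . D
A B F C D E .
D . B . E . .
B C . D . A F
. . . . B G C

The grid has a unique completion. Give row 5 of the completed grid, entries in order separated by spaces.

D G B F E C A

Row 5, column 2: row 5 has {D, E, B} and column 2 has {F, C, D, A, B}, leaving only G.
Row 5, column 7: row 5 has {D, E, B, G} and column 7 has {F, C, D, E, B}, leaving only A.
Row 5, column 4: row 5 has {D, E, A, B, G} and column 4 has {C, D, B, G}, leaving only F.
Row 5, column 6: row 5 has {F, D, E, A, B, G} and column 6 has {E, A, B, G}, leaving only C.
So row 5 reads: D G B F E C A.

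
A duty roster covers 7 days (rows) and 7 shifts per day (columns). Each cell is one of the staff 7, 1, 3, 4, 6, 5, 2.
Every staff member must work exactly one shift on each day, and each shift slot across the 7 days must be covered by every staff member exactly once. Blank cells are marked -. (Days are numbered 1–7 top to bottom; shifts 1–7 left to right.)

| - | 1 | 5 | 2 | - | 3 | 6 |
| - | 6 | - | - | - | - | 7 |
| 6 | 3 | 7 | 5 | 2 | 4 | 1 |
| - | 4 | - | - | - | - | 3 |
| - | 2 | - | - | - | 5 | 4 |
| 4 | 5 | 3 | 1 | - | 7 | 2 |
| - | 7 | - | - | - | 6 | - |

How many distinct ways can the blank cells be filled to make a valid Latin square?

8

Day 1, shift 1: eliminating its day and shift leaves {7}.
Day 1, shift 5: eliminating its day and shift leaves {7, 4}.
Day 2, shift 1: eliminating its day and shift leaves {1, 3, 5, 2}.
Day 2, shift 3: eliminating its day and shift leaves {1, 4, 2}.
Day 2, shift 4: eliminating its day and shift leaves {3, 4}.
Day 2, shift 5: eliminating its day and shift leaves {1, 3, 4, 5}.
Day 2, shift 6: eliminating its day and shift leaves {1, 2}.
Day 4, shift 1: eliminating its day and shift leaves {7, 1, 5, 2}.
Day 4, shift 3: eliminating its day and shift leaves {1, 6, 2}.
Day 4, shift 4: eliminating its day and shift leaves {7, 6}.
Day 4, shift 5: eliminating its day and shift leaves {7, 1, 6, 5}.
Day 4, shift 6: eliminating its day and shift leaves {1, 2}.
Day 5, shift 1: eliminating its day and shift leaves {7, 1, 3}.
Day 5, shift 3: eliminating its day and shift leaves {1, 6}.
Day 5, shift 4: eliminating its day and shift leaves {7, 3, 6}.
Day 5, shift 5: eliminating its day and shift leaves {7, 1, 3, 6}.
Day 6, shift 5: eliminating its day and shift leaves {6}.
Day 7, shift 1: eliminating its day and shift leaves {1, 3, 5, 2}.
Day 7, shift 3: eliminating its day and shift leaves {1, 4, 2}.
Day 7, shift 4: eliminating its day and shift leaves {3, 4}.
Day 7, shift 5: eliminating its day and shift leaves {1, 3, 4, 5}.
Day 7, shift 7: eliminating its day and shift leaves {5}.
Enumerating the assignments across these blanks that avoid any day or shift repeat gives 8 completions.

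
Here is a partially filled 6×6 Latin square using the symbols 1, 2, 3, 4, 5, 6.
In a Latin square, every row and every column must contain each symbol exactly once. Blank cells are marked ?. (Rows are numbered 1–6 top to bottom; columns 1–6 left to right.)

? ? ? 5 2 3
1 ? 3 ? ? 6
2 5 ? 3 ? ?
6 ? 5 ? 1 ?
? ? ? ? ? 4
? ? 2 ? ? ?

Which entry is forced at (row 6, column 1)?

3

Row 1, column 1: row 1 has {2, 3, 5} and column 1 has {1, 2, 6}, leaving only 4.
Row 3, column 6: row 3 has {2, 3, 5} and column 6 has {3, 4, 6}, leaving only 1.
Row 4, column 6: row 4 has {1, 5, 6} and column 6 has {1, 3, 4, 6}, leaving only 2.
Row 4, column 4: row 4 has {1, 2, 5, 6} and column 4 has {3, 5}, leaving only 4.
Row 2, column 4: row 2 has {1, 3, 6} and column 4 has {3, 4, 5}, leaving only 2.
Row 2, column 2: row 2 has {1, 2, 3, 6} and column 2 has {5}, leaving only 4.
Row 2, column 5: row 2 has {1, 2, 3, 4, 6} and column 5 has {1, 2}, leaving only 5.
Row 4, column 2: row 4 has {1, 2, 4, 5, 6} and column 2 has {4, 5}, leaving only 3.
Row 6, column 6: row 6 has {2} and column 6 has {1, 2, 3, 4, 6}, leaving only 5.
Row 6 already has {2, 5} and column 1 already has {1, 2, 4, 6}, so row 6, column 1 must be 3.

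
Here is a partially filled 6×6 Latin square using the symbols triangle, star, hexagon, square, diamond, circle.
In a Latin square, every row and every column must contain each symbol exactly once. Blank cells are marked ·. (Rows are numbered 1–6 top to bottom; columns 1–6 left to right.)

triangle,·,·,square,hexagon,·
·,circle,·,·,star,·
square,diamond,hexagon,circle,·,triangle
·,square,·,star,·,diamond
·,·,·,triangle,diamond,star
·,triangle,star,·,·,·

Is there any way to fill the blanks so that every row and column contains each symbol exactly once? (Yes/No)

Row 3, column 5: row 3 together with column 5 already contain {triangle, star, hexagon, square, diamond, circle} — every symbol — so nothing can go there. The grid has no valid completion.

No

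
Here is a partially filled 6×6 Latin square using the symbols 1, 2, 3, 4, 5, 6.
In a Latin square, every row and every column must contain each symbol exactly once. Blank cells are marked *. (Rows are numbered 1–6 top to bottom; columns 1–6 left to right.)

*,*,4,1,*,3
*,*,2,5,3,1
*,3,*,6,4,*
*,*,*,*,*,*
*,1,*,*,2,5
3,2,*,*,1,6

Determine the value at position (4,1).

1

Row 3, column 6: row 3 has {3, 4, 6} and column 6 has {1, 3, 5, 6}, leaving only 2.
Row 4, column 6: row 4 has {} and column 6 has {1, 2, 3, 5, 6}, leaving only 4.
Row 6, column 3: row 6 has {1, 2, 3, 6} and column 3 has {2, 4}, leaving only 5.
Row 3, column 3: row 3 has {2, 3, 4, 6} and column 3 has {2, 4, 5}, leaving only 1.
Row 3, column 1: row 3 has {1, 2, 3, 4, 6} and column 1 has {3}, leaving only 5.
Row 6, column 4: row 6 has {1, 2, 3, 5, 6} and column 4 has {1, 5, 6}, leaving only 4.
Row 5, column 4: row 5 has {1, 2, 5} and column 4 has {1, 4, 5, 6}, leaving only 3.
Row 4, column 4: row 4 has {4} and column 4 has {1, 3, 4, 5, 6}, leaving only 2.
Row 5, column 3: row 5 has {1, 2, 3, 5} and column 3 has {1, 2, 4, 5}, leaving only 6.
Row 4, column 3: row 4 has {2, 4} and column 3 has {1, 2, 4, 5, 6}, leaving only 3.
Row 5, column 1: row 5 has {1, 2, 3, 5, 6} and column 1 has {3, 5}, leaving only 4.
Row 2, column 1: row 2 has {1, 2, 3, 5} and column 1 has {3, 4, 5}, leaving only 6.
Row 4 already has {2, 3, 4} and column 1 already has {3, 4, 5, 6}, so row 4, column 1 must be 1.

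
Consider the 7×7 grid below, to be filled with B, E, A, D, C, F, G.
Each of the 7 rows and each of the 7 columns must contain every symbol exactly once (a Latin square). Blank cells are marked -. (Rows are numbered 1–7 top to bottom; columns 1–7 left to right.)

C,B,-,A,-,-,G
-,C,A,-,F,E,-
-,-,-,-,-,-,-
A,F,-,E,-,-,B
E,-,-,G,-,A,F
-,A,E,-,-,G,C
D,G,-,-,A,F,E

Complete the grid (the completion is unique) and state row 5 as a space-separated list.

E D C G B A F

Row 5, column 2: row 5 has {E, A, F, G} and column 2 has {B, A, C, F, G}, leaving only D.
Row 1, column 6: row 1 has {B, A, C, G} and column 6 has {E, A, F, G}, leaving only D.
Row 1, column 3: row 1 has {B, A, D, C, G} and column 3 has {E, A}, leaving only F.
Row 1, column 5: row 1 has {B, A, D, C, F, G} and column 5 has {A, F}, leaving only E.
Row 2, column 7: row 2 has {E, A, C, F} and column 7 has {B, E, C, F, G}, leaving only D.
Row 2, column 4: row 2 has {E, A, D, C, F} and column 4 has {E, A, G}, leaving only B.
Row 2, column 1: row 2 has {B, E, A, D, C, F} and column 1 has {E, A, D, C}, leaving only G.
Row 3, column 2: row 3 has {} and column 2 has {B, A, D, C, F, G}, leaving only E.
Row 3, column 7: row 3 has {E} and column 7 has {B, E, D, C, F, G}, leaving only A.
Row 4, column 6: row 4 has {B, E, A, F} and column 6 has {E, A, D, F, G}, leaving only C.
Row 3, column 6: row 3 has {E, A} and column 6 has {E, A, D, C, F, G}, leaving only B.
Row 3, column 1: row 3 has {B, E, A} and column 1 has {E, A, D, C, G}, leaving only F.
Row 6, column 1: row 6 has {E, A, C, G} and column 1 has {E, A, D, C, F, G}, leaving only B.
Row 6, column 5: row 6 has {B, E, A, C, G} and column 5 has {E, A, F}, leaving only D.
Row 4, column 5: row 4 has {B, E, A, C, F} and column 5 has {E, A, D, F}, leaving only G.
Row 3, column 5: row 3 has {B, E, A, F} and column 5 has {E, A, D, F, G}, leaving only C.
Row 5, column 5: row 5 has {E, A, D, F, G} and column 5 has {E, A, D, C, F, G}, leaving only B.
Row 5, column 3: row 5 has {B, E, A, D, F, G} and column 3 has {E, A, F}, leaving only C.
So row 5 reads: E D C G B A F.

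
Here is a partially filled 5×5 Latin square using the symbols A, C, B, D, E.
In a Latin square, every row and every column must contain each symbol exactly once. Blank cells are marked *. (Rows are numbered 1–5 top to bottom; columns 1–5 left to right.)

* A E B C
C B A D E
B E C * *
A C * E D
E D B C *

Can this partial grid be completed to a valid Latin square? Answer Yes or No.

No

Row 4, column 3: row 4 together with column 3 already contain {A, C, B, D, E} — every symbol — so nothing can go there. The grid has no valid completion.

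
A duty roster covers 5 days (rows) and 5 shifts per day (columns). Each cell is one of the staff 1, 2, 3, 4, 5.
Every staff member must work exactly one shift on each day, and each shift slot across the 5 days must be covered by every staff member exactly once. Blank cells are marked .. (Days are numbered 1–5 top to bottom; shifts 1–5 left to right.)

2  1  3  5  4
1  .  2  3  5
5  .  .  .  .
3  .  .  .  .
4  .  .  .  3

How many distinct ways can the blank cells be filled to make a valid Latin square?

3

Day 2, shift 2: eliminating its day and shift leaves {4}.
Day 3, shift 2: eliminating its day and shift leaves {2, 3, 4}.
Day 3, shift 3: eliminating its day and shift leaves {1, 4}.
Day 3, shift 4: eliminating its day and shift leaves {1, 2, 4}.
Day 3, shift 5: eliminating its day and shift leaves {1, 2}.
Day 4, shift 2: eliminating its day and shift leaves {2, 4, 5}.
Day 4, shift 3: eliminating its day and shift leaves {1, 4, 5}.
Day 4, shift 4: eliminating its day and shift leaves {1, 2, 4}.
Day 4, shift 5: eliminating its day and shift leaves {1, 2}.
Day 5, shift 2: eliminating its day and shift leaves {2, 5}.
Day 5, shift 3: eliminating its day and shift leaves {1, 5}.
Day 5, shift 4: eliminating its day and shift leaves {1, 2}.
Enumerating the assignments across these blanks that avoid any day or shift repeat gives 3 completions.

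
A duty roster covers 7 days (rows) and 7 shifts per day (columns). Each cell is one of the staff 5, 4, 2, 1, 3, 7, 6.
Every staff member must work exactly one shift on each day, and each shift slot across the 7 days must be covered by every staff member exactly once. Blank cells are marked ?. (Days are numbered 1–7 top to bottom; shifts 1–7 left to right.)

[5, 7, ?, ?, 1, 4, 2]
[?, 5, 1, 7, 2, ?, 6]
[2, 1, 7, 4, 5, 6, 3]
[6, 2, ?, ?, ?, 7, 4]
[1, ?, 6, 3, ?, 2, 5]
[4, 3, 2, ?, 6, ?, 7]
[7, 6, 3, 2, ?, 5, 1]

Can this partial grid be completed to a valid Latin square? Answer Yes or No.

Day 1, shift 3: day 1 together with shift 3 already contain {5, 4, 2, 1, 3, 7, 6} — every symbol — so nothing can go there. The grid has no valid completion.

No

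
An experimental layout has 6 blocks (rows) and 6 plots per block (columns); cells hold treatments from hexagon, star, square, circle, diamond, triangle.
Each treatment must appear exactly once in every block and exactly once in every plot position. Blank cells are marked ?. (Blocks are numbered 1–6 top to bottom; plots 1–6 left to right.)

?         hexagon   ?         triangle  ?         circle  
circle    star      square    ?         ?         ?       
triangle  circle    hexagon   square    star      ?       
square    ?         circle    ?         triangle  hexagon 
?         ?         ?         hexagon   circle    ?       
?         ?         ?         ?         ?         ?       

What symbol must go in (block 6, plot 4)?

Block 2, plot 4: block 2 has {star, square, circle} and plot 4 has {hexagon, square, triangle}, leaving only diamond.
Block 2, plot 5: block 2 has {star, square, circle, diamond} and plot 5 has {star, circle, triangle}, leaving only hexagon.
Block 2, plot 6: block 2 has {hexagon, star, square, circle, diamond} and plot 6 has {hexagon, circle}, leaving only triangle.
Block 3, plot 6: block 3 has {hexagon, star, square, circle, triangle} and plot 6 has {hexagon, circle, triangle}, leaving only diamond.
Block 4, plot 2: block 4 has {hexagon, square, circle, triangle} and plot 2 has {hexagon, star, circle}, leaving only diamond.
Block 4, plot 4: block 4 has {hexagon, square, circle, diamond, triangle} and plot 4 has {hexagon, square, diamond, triangle}, leaving only star.
Block 6 already has {} and plot 4 already has {hexagon, star, square, diamond, triangle}, so block 6, plot 4 must be circle.

circle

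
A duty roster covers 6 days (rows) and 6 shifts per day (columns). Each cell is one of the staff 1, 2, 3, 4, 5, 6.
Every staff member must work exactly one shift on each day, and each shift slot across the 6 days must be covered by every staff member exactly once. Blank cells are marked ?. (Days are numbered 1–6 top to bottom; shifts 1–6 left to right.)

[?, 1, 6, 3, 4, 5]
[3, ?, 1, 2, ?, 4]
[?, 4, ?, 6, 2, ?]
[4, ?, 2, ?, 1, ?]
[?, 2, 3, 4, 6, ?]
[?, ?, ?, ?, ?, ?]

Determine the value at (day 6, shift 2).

5

Day 1, shift 1: day 1 has {1, 3, 4, 5, 6} and shift 1 has {3, 4}, leaving only 2.
Day 2, shift 5: day 2 has {1, 2, 3, 4} and shift 5 has {1, 2, 4, 6}, leaving only 5.
Day 2, shift 2: day 2 has {1, 2, 3, 4, 5} and shift 2 has {1, 2, 4}, leaving only 6.
Day 3, shift 3: day 3 has {2, 4, 6} and shift 3 has {1, 2, 3, 6}, leaving only 5.
Day 3, shift 1: day 3 has {2, 4, 5, 6} and shift 1 has {2, 3, 4}, leaving only 1.
Day 3, shift 6: day 3 has {1, 2, 4, 5, 6} and shift 6 has {4, 5}, leaving only 3.
Day 4, shift 4: day 4 has {1, 2, 4} and shift 4 has {2, 3, 4, 6}, leaving only 5.
Day 4, shift 2: day 4 has {1, 2, 4, 5} and shift 2 has {1, 2, 4, 6}, leaving only 3.
Day 6 already has {} and shift 2 already has {1, 2, 3, 4, 6}, so day 6, shift 2 must be 5.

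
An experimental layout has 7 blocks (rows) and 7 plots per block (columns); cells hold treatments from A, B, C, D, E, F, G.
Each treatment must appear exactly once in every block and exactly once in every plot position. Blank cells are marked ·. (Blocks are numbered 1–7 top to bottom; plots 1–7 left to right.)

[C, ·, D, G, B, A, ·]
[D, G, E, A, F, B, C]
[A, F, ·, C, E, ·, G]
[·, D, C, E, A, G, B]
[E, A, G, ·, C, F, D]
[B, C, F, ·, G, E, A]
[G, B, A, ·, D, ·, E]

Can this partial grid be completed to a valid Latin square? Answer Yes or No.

Yes

No block or plot among the givens repeats a symbol, and propagating forced cells runs into no contradiction.
One valid completion exists (for instance, C E D G B A F / D G E A F B C / A F B C E D G / F D C E A G B / E A G B C F D / B C F D G E A / G B A F D C E).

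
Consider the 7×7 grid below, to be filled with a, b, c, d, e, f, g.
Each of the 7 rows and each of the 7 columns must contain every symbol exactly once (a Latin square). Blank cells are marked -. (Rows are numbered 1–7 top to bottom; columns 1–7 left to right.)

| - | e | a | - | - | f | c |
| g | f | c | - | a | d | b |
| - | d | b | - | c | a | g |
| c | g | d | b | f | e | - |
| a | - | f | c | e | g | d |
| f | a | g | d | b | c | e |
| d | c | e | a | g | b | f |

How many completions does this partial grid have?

Row 1, column 1: eliminating its row and column leaves {b}.
Row 1, column 4: eliminating its row and column leaves {g}.
Row 1, column 5: eliminating its row and column leaves {d}.
Row 2, column 4: eliminating its row and column leaves {e}.
Row 3, column 1: eliminating its row and column leaves {e}.
Row 3, column 4: eliminating its row and column leaves {e, f}.
Row 4, column 7: eliminating its row and column leaves {a}.
Row 5, column 2: eliminating its row and column leaves {b}.
Only one assignment across all blanks avoids any row or column repeat, giving 1 completion.

1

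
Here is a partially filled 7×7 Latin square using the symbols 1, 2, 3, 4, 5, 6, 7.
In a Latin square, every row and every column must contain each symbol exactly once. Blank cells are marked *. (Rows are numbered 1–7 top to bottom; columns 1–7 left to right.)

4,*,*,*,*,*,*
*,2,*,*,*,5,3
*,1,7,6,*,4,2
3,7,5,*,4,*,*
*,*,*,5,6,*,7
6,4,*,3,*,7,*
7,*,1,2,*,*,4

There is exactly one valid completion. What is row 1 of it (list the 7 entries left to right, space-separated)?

4 5 3 7 2 6 1

Row 2, column 1: row 2 has {2, 3, 5} and column 1 has {3, 4, 6, 7}, leaving only 1.
Row 2, column 5: row 2 has {1, 2, 3, 5} and column 5 has {4, 6}, leaving only 7.
Row 2, column 4: row 2 has {1, 2, 3, 5, 7} and column 4 has {2, 3, 5, 6}, leaving only 4.
Row 2, column 3: row 2 has {1, 2, 3, 4, 5, 7} and column 3 has {1, 5, 7}, leaving only 6.
Row 3, column 1: row 3 has {1, 2, 4, 6, 7} and column 1 has {1, 3, 4, 6, 7}, leaving only 5.
Row 3, column 5: row 3 has {1, 2, 4, 5, 6, 7} and column 5 has {4, 6, 7}, leaving only 3.
Row 4, column 4: row 4 has {3, 4, 5, 7} and column 4 has {2, 3, 4, 5, 6}, leaving only 1.
Row 1, column 4: row 1 has {4} and column 4 has {1, 2, 3, 4, 5, 6}, leaving only 7.
Row 4, column 7: row 4 has {1, 3, 4, 5, 7} and column 7 has {2, 3, 4, 7}, leaving only 6.
Row 4, column 6: row 4 has {1, 3, 4, 5, 6, 7} and column 6 has {4, 5, 7}, leaving only 2.
Row 5, column 1: row 5 has {5, 6, 7} and column 1 has {1, 3, 4, 5, 6, 7}, leaving only 2.
Row 5, column 2: row 5 has {2, 5, 6, 7} and column 2 has {1, 2, 4, 7}, leaving only 3.
Row 5, column 3: row 5 has {2, 3, 5, 6, 7} and column 3 has {1, 5, 6, 7}, leaving only 4.
Row 5, column 6: row 5 has {2, 3, 4, 5, 6, 7} and column 6 has {2, 4, 5, 7}, leaving only 1.
Row 6, column 3: row 6 has {3, 4, 6, 7} and column 3 has {1, 4, 5, 6, 7}, leaving only 2.
Row 1, column 3: row 1 has {4, 7} and column 3 has {1, 2, 4, 5, 6, 7}, leaving only 3.
Row 1, column 6: row 1 has {3, 4, 7} and column 6 has {1, 2, 4, 5, 7}, leaving only 6.
Row 1, column 2: row 1 has {3, 4, 6, 7} and column 2 has {1, 2, 3, 4, 7}, leaving only 5.
Row 1, column 7: row 1 has {3, 4, 5, 6, 7} and column 7 has {2, 3, 4, 6, 7}, leaving only 1.
Row 1, column 5: row 1 has {1, 3, 4, 5, 6, 7} and column 5 has {3, 4, 6, 7}, leaving only 2.
So row 1 reads: 4 5 3 7 2 6 1.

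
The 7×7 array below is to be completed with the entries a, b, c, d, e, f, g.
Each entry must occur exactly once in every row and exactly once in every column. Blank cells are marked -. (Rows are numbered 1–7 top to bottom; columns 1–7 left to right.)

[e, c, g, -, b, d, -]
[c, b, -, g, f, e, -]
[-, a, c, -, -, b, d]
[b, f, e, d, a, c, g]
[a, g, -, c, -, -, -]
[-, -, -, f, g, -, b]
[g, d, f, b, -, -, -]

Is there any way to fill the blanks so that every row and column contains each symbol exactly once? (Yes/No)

Row 1, column 4: row 1 has {b, c, d, e, g} and column 4 has {b, c, d, f, g}, so it must be a.
Row 1, column 7: row 1 has {a, b, c, d, e, g} and column 7 has {b, d, g}, so it must be f.
Row 2, column 7: row 2 has {b, c, e, f, g} and column 7 has {b, d, f, g}, so it must be a.
Row 2, column 3: row 2 has {a, b, c, e, f, g} and column 3 has {c, e, f, g}, so it must be d.
Row 3, column 1: row 3 has {a, b, c, d} and column 1 has {a, b, c, e, g}, so it must be f.
Row 3, column 4: row 3 has {a, b, c, d, f} and column 4 has {a, b, c, d, f, g}, so it must be e.
Now row 3, column 5: row 3 together with column 5 already contain {a, b, c, d, e, f, g} — every symbol — so nothing can go there. The grid has no valid completion.

No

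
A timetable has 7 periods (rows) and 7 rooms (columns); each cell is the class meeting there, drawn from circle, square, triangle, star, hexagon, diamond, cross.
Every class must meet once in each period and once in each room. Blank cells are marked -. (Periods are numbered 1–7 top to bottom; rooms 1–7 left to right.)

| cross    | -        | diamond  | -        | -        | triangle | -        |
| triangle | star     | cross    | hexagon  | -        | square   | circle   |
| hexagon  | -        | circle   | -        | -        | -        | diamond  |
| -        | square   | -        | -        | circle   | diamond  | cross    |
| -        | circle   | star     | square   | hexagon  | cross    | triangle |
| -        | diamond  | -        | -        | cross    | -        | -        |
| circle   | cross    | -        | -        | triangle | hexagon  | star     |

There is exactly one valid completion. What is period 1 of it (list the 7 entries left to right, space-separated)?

Period 1, room 2: period 1 has {triangle, diamond, cross} and room 2 has {circle, square, star, diamond, cross}, leaving only hexagon.
Period 1, room 7: period 1 has {triangle, hexagon, diamond, cross} and room 7 has {circle, triangle, star, diamond, cross}, leaving only square.
Period 1, room 5: period 1 has {square, triangle, hexagon, diamond, cross} and room 5 has {circle, triangle, hexagon, cross}, leaving only star.
Period 1, room 4: period 1 has {square, triangle, star, hexagon, diamond, cross} and room 4 has {square, hexagon}, leaving only circle.
So period 1 reads: cross hexagon diamond circle star triangle square.

cross hexagon diamond circle star triangle square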